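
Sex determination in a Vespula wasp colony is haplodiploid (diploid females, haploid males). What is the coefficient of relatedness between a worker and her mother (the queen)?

0.5

One meiotic link between diploid queen and diploid daughter: r = 1/2.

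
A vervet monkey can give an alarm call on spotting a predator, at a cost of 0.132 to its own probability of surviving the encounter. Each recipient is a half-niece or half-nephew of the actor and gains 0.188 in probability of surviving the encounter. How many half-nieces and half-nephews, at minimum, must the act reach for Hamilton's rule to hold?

6

r to a half-niece or half-nephew = 0.125 (half-aunt/uncle↔niece/nephew: one path of length 3: r = (1/2)^3 = 1/8).
Hamilton's rule: n·r·B > C  ⇒  n > C/(r·B) = 0.132/(0.125·0.188) = 5.617.
The smallest integer exceeding 5.617 is 6.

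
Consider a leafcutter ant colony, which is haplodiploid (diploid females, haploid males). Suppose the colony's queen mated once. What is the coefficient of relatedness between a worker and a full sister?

Haplodiploid full sisters inherit their father's entire haploid genome identically (contributing 1/2) and on average half of their mother's contribution (1/2 · 1/2 = 1/4); r = 1/2 + 1/4 = 3/4.

0.75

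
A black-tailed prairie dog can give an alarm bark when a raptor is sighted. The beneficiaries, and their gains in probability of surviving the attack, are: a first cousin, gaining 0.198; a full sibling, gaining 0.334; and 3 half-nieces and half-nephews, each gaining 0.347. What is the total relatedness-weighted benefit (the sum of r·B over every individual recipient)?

r to a first cousin = 0.125 (first cousins share one grandparent pair — two paths of length 4: r = 2·(1/2)^4 = 1/8).
r to a full sibling = 0.5 (full sibs share both parents — two paths of length 2: r = 2·(1/2)^2 = 1/2).
r to a half-niece or half-nephew = 1/8 (half-aunt/uncle↔niece/nephew: one path of length 3: r = (1/2)^3 = 1/8).
Summing one r·B term per recipient: 1·0.125·0.198 + 1·0.5·0.334 + 3·0.125·0.347 = 0.321875.

0.321875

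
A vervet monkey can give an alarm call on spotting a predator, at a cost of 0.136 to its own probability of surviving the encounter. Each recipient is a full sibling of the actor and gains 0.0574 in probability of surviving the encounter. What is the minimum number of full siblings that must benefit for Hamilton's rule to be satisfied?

5

r to a full sibling = 0.5 (full sibs share both parents — two paths of length 2: r = 2·(1/2)^2 = 1/2).
Hamilton's rule: n·r·B > C  ⇒  n > C/(r·B) = 0.136/(0.5·0.0574) = 4.739.
The smallest integer exceeding 4.739 is 5.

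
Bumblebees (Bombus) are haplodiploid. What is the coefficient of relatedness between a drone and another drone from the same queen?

0.5

Haploid brothers each carry a random half of the queen's diploid genome, so on average they share half: r = 1/2.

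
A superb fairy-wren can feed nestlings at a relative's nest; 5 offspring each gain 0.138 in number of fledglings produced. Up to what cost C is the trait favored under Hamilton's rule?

r to an offspring = 0.5 (one parent–offspring link: r = (1/2)^1 = 1/2).
Hamilton's rule: n·r·B > C, so the trait is favored while C < n·r·B = 5·0.5·0.138 = 0.345.

0.345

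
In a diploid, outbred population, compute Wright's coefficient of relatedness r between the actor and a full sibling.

Full sibs share both parents — two paths of length 2: r = 2·(1/2)^2 = 1/2.

0.5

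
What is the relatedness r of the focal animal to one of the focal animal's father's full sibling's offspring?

Each parent–offspring link contributes a factor of 1/2, and independent paths through distinct common ancestors add.
First cousins share one grandparent pair — two paths of length 4: r = 2·(1/2)^4 = 1/8.

0.125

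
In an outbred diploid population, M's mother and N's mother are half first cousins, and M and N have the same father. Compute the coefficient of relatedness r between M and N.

0.265625

Independent pedigree routes through distinct common ancestors add.
M and N are related in two ways: half second cousins through their mothers (r = 1/64) and half-sibs through their shared father (r = 1/4).
r = 1/64 + 1/4 = 0.265625.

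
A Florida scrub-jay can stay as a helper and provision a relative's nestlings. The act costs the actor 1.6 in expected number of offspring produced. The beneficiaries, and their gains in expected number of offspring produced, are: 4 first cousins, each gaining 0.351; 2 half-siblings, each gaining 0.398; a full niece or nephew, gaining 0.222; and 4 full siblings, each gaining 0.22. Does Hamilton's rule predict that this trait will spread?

Hamilton's rule: the trait is favored when the sum of r·B over every recipient exceeds the actor's cost C.
r to a first cousin = 0.125 (first cousins share one grandparent pair — two paths of length 4: r = 2·(1/2)^4 = 1/8).
r to a half-sibling = 1/4 (half-sibs share one parent — one path of length 2: r = (1/2)^2 = 1/4).
r to a full niece or nephew = 1/4 (full aunt/uncle↔niece/nephew: two paths of length 3 through the shared grandparent pair: r = 2·(1/2)^3 = 1/4).
r to a full sibling = 0.5 (full sibs share both parents — two paths of length 2: r = 2·(1/2)^2 = 1/2).
Summing one r·B term per recipient: 4·0.125·0.351 + 2·0.25·0.398 + 1·0.25·0.222 + 4·0.5·0.22 = 0.87.
0.87 < 1.6: the indirect benefit is less than the cost.

No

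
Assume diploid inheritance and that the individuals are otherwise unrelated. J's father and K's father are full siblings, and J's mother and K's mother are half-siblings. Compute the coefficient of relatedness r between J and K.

0.1875

With two independent routes of shared ancestry, r is the sum of the two contributions.
J and K are related in two ways: first cousins through their fathers (r = 1/8) and half first cousins through their mothers (r = 1/16).
r = 1/8 + 1/16 = 0.1875.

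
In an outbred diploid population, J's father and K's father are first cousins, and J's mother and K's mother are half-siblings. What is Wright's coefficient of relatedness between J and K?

Relatedness sums over independent paths through distinct common ancestors.
J and K are related in two ways: second cousins through their fathers (r = 1/32) and half first cousins through their mothers (r = 1/16).
r = 1/32 + 1/16 = 3/32 = 0.09375.

0.09375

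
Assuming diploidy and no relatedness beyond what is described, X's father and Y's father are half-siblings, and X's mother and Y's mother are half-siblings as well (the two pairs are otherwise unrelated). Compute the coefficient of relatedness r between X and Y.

0.125

Relatedness sums over independent paths through distinct common ancestors.
X and Y are related in two ways: half first cousins through their fathers (r = 1/16) and half first cousins through their mothers (r = 1/16).
r = 1/16 + 1/16 = 0.125.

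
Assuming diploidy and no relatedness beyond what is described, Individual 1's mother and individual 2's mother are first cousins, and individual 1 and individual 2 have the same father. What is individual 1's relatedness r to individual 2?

Wright's path rule: contributions from independent ancestry routes add.
Individual 1 and individual 2 are related in two ways: second cousins through their mothers (r = 1/32) and half-sibs through their shared father (r = 1/4).
r = 1/32 + 1/4 = 0.28125.

0.28125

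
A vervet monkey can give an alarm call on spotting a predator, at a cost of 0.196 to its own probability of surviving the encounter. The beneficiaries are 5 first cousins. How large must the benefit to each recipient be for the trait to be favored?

0.3136

r to a first cousin = 1/8 (first cousins share one grandparent pair — two paths of length 4: r = 2·(1/2)^4 = 1/8).
Hamilton's rule with n recipients of equal r: n·r·B > C, so B > C/(n·r) = 0.196/(5·0.125) = 0.3136.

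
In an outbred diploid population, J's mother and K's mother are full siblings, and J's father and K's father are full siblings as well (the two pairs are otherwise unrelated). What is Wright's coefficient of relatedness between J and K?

0.25

Relatedness sums over independent paths through distinct common ancestors.
J and K are related in two ways: first cousins through their mothers (r = 1/8) and first cousins through their fathers (r = 1/8) — i.e. double first cousins.
r = 1/8 + 1/8 = 0.25.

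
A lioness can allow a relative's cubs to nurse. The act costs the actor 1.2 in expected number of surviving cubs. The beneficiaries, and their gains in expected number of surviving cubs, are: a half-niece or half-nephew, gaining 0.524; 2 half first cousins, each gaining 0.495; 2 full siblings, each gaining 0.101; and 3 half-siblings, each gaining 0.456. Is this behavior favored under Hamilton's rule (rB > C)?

Hamilton's rule: the trait is favored when the sum of r·B over every recipient exceeds the actor's cost C.
r to a half-niece or half-nephew = 1/8 (half-aunt/uncle↔niece/nephew: one path of length 3: r = (1/2)^3 = 1/8).
r to a half first cousin = 1/16 (half first cousins share one grandparent — one path of length 4: r = (1/2)^4 = 1/16).
r to a full sibling = 0.5 (full sibs share both parents — two paths of length 2: r = 2·(1/2)^2 = 1/2).
r to a half-sibling = 1/4 (half-sibs share one parent — one path of length 2: r = (1/2)^2 = 1/4).
Summing one r·B term per recipient: 1·0.125·0.524 + 2·0.0625·0.495 + 2·0.5·0.101 + 3·0.25·0.456 = 0.570375.
0.570375 < 1.2: the indirect benefit is less than the cost.

No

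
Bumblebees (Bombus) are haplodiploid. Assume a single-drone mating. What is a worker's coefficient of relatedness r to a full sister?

0.75

Haplodiploid full sisters inherit their father's entire haploid genome identically (contributing 1/2) and on average half of their mother's contribution (1/2 · 1/2 = 1/4); r = 1/2 + 1/4 = 3/4.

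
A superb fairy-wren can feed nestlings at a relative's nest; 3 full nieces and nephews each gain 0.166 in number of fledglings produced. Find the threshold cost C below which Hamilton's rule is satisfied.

r to a full niece or nephew = 1/4 (full aunt/uncle↔niece/nephew: two paths of length 3 through the shared grandparent pair: r = 2·(1/2)^3 = 1/4).
Hamilton's rule: n·r·B > C, so the trait is favored while C < n·r·B = 3·0.25·0.166 = 0.1245.

0.1245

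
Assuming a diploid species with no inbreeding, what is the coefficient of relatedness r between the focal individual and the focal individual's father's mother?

0.25

Each parent–offspring link contributes a factor of 1/2, and independent paths through distinct common ancestors add.
Two parent–offspring links: r = (1/2)^2 = 1/4.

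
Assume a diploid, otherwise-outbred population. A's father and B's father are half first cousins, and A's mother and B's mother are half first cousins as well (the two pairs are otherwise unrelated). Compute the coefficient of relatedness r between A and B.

0.03125

Wright's path rule: contributions from independent ancestry routes add.
A and B are related in two ways: half second cousins through their fathers (r = 1/64) and half second cousins through their mothers (r = 1/64).
r = 1/64 + 1/64 = 1/32 = 0.03125.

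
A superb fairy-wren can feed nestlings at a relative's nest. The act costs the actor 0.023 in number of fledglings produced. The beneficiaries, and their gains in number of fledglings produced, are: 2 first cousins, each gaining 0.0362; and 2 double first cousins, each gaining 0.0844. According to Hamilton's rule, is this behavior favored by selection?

Yes

Hamilton's rule: the trait is favored when the sum of r·B over every recipient exceeds the actor's cost C.
r to a first cousin = 1/8 (first cousins share one grandparent pair — two paths of length 4: r = 2·(1/2)^4 = 1/8).
r to a double first cousin = 1/4 (double first cousins share both grandparent pairs — four paths of length 4: r = 4·(1/2)^4 = 1/4).
Summing one r·B term per recipient: 2·0.125·0.0362 + 2·0.25·0.0844 = 0.05125.
0.05125 > 0.023: the indirect benefit exceeds the cost.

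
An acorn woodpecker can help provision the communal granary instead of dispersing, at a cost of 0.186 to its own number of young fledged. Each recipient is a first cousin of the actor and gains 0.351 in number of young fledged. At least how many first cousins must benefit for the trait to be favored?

r to a first cousin = 1/8 (first cousins share one grandparent pair — two paths of length 4: r = 2·(1/2)^4 = 1/8).
Hamilton's rule: n·r·B > C  ⇒  n > C/(r·B) = 0.186/(0.125·0.351) = 4.239.
The smallest integer exceeding 4.239 is 5.

5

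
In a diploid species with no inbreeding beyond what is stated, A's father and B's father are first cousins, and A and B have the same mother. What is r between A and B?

0.28125

Independent pedigree routes through distinct common ancestors add.
A and B are related in two ways: second cousins through their fathers (r = 1/32) and half-sibs through their shared mother (r = 1/4).
r = 1/32 + 1/4 = 0.28125.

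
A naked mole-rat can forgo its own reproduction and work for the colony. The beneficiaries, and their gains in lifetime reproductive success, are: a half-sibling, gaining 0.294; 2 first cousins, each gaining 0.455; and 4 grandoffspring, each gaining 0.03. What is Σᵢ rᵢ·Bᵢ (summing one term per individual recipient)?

0.21725

r to a half-sibling = 1/4 (half-sibs share one parent — one path of length 2: r = (1/2)^2 = 1/4).
r to a first cousin = 0.125 (first cousins share one grandparent pair — two paths of length 4: r = 2·(1/2)^4 = 1/8).
r to a grandoffspring = 0.25 (two parent–offspring links: r = (1/2)^2 = 1/4).
Summing one r·B term per recipient: 1·0.25·0.294 + 2·0.125·0.455 + 4·0.25·0.03 = 0.21725.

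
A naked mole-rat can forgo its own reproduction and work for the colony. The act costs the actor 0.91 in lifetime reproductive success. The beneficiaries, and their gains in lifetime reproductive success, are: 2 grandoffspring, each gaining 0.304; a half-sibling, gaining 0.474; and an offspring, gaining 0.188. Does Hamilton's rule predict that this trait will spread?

Hamilton's rule: the trait is favored when the sum of r·B over every recipient exceeds the actor's cost C.
r to a grandoffspring = 1/4 (two parent–offspring links: r = (1/2)^2 = 1/4).
r to a half-sibling = 1/4 (half-sibs share one parent — one path of length 2: r = (1/2)^2 = 1/4).
r to an offspring = 1/2 (one parent–offspring link: r = (1/2)^1 = 1/2).
Summing one r·B term per recipient: 2·0.25·0.304 + 1·0.25·0.474 + 1·0.5·0.188 = 0.3645.
0.3645 < 0.91: the indirect benefit is less than the cost.

No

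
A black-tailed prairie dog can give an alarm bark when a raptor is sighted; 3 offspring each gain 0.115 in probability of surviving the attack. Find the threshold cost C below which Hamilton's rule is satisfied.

r to an offspring = 1/2 (one parent–offspring link: r = (1/2)^1 = 1/2).
Hamilton's rule: n·r·B > C, so the trait is favored while C < n·r·B = 3·0.5·0.115 = 0.1725.

0.1725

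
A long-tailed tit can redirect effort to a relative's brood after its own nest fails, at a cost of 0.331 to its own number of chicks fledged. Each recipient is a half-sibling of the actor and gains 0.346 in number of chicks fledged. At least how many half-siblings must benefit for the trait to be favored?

r to a half-sibling = 0.25 (half-sibs share one parent — one path of length 2: r = (1/2)^2 = 1/4).
Hamilton's rule: n·r·B > C  ⇒  n > C/(r·B) = 0.331/(0.25·0.346) = 3.827.
The smallest integer exceeding 3.827 is 4.

4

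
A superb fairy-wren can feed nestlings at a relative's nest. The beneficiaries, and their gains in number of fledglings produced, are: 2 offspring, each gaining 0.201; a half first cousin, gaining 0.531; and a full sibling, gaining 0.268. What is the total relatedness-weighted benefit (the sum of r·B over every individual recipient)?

r to an offspring = 1/2 (one parent–offspring link: r = (1/2)^1 = 1/2).
r to a half first cousin = 1/16 (half first cousins share one grandparent — one path of length 4: r = (1/2)^4 = 1/16).
r to a full sibling = 1/2 (full sibs share both parents — two paths of length 2: r = 2·(1/2)^2 = 1/2).
Summing one r·B term per recipient: 2·0.5·0.201 + 1·0.0625·0.531 + 1·0.5·0.268 = 0.3681875.

0.3681875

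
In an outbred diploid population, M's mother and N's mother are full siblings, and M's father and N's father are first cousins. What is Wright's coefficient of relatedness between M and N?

0.15625

Relatedness sums over independent paths through distinct common ancestors.
M and N are related in two ways: first cousins through their mothers (r = 1/8) and second cousins through their fathers (r = 1/32).
r = 1/8 + 1/32 = 0.15625.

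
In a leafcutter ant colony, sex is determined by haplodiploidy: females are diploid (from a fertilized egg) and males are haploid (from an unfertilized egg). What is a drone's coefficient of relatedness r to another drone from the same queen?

0.5

Haploid brothers each carry a random half of the queen's diploid genome, so on average they share half: r = 1/2.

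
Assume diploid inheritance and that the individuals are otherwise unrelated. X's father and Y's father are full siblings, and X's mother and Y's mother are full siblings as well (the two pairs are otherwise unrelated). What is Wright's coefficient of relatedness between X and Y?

Wright's path rule: contributions from independent ancestry routes add.
X and Y are related in two ways: first cousins through their fathers (r = 1/8) and first cousins through their mothers (r = 1/8) — i.e. double first cousins.
r = 1/8 + 1/8 = 1/4 = 0.25.

0.25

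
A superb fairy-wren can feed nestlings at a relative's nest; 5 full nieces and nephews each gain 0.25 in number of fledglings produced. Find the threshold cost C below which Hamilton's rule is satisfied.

r to a full niece or nephew = 0.25 (full aunt/uncle↔niece/nephew: two paths of length 3 through the shared grandparent pair: r = 2·(1/2)^3 = 1/4).
Hamilton's rule: n·r·B > C, so the trait is favored while C < n·r·B = 5·0.25·0.25 = 0.3125.

0.3125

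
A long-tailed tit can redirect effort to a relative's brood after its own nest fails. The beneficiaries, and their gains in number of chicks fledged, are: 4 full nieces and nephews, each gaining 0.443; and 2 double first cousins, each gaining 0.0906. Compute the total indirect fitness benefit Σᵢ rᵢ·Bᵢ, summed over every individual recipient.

0.4883

r to a full niece or nephew = 1/4 (full aunt/uncle↔niece/nephew: two paths of length 3 through the shared grandparent pair: r = 2·(1/2)^3 = 1/4).
r to a double first cousin = 0.25 (double first cousins share both grandparent pairs — four paths of length 4: r = 4·(1/2)^4 = 1/4).
Summing one r·B term per recipient: 4·0.25·0.443 + 2·0.25·0.0906 = 0.4883.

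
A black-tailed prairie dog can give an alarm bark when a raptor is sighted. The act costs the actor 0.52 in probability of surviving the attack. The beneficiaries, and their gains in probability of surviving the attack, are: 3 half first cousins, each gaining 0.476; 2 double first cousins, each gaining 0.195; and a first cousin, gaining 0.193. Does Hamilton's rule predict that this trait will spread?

No

Hamilton's rule: the trait is favored when the sum of r·B over every recipient exceeds the actor's cost C.
r to a half first cousin = 1/16 (half first cousins share one grandparent — one path of length 4: r = (1/2)^4 = 1/16).
r to a double first cousin = 1/4 (double first cousins share both grandparent pairs — four paths of length 4: r = 4·(1/2)^4 = 1/4).
r to a first cousin = 1/8 (first cousins share one grandparent pair — two paths of length 4: r = 2·(1/2)^4 = 1/8).
Summing one r·B term per recipient: 3·0.0625·0.476 + 2·0.25·0.195 + 1·0.125·0.193 = 0.210875.
0.210875 < 0.52: the indirect benefit is less than the cost.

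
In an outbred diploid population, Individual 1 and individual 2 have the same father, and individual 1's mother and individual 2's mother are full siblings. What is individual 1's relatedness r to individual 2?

0.375

Independent pedigree routes through distinct common ancestors add.
Individual 1 and individual 2 are related in two ways: half-sibs through their shared father (r = 1/4) and first cousins through their mothers (r = 1/8).
r = 1/4 + 1/8 = 0.375.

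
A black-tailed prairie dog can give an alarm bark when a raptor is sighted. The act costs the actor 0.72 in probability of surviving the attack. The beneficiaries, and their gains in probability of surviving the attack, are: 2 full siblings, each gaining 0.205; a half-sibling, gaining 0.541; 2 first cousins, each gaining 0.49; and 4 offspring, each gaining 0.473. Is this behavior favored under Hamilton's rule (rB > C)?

Yes

Hamilton's rule: the trait is favored when the sum of r·B over every recipient exceeds the actor's cost C.
r to a full sibling = 0.5 (full sibs share both parents — two paths of length 2: r = 2·(1/2)^2 = 1/2).
r to a half-sibling = 1/4 (half-sibs share one parent — one path of length 2: r = (1/2)^2 = 1/4).
r to a first cousin = 0.125 (first cousins share one grandparent pair — two paths of length 4: r = 2·(1/2)^4 = 1/8).
r to an offspring = 0.5 (one parent–offspring link: r = (1/2)^1 = 1/2).
Summing one r·B term per recipient: 2·0.5·0.205 + 1·0.25·0.541 + 2·0.125·0.49 + 4·0.5·0.473 = 1.40875.
1.40875 > 0.72: the indirect benefit exceeds the cost.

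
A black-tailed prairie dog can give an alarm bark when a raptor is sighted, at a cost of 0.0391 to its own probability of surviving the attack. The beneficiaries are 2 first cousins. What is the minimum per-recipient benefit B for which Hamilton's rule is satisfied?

0.1564

r to a first cousin = 1/8 (first cousins share one grandparent pair — two paths of length 4: r = 2·(1/2)^4 = 1/8).
Hamilton's rule with n recipients of equal r: n·r·B > C, so B > C/(n·r) = 0.0391/(2·0.125) = 0.1564.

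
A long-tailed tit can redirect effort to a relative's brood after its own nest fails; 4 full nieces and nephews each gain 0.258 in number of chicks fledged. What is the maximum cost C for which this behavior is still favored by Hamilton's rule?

r to a full niece or nephew = 0.25 (full aunt/uncle↔niece/nephew: two paths of length 3 through the shared grandparent pair: r = 2·(1/2)^3 = 1/4).
Hamilton's rule: n·r·B > C, so the trait is favored while C < n·r·B = 4·0.25·0.258 = 0.258.

0.258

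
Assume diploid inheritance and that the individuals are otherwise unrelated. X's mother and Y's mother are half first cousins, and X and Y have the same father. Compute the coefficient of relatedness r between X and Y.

Independent pedigree routes through distinct common ancestors add.
X and Y are related in two ways: half second cousins through their mothers (r = 1/64) and half-sibs through their shared father (r = 1/4).
r = 1/64 + 1/4 = 17/64 = 0.265625.

0.265625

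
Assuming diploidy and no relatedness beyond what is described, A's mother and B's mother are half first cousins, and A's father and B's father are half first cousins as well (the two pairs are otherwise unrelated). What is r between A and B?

Relatedness sums over independent paths through distinct common ancestors.
A and B are related in two ways: half second cousins through their mothers (r = 1/64) and half second cousins through their fathers (r = 1/64).
r = 1/64 + 1/64 = 0.03125.

0.03125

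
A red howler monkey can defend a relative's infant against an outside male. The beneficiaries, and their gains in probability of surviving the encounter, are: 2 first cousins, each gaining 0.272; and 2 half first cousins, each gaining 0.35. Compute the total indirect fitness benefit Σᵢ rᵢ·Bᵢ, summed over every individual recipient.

0.11175

r to a first cousin = 1/8 (first cousins share one grandparent pair — two paths of length 4: r = 2·(1/2)^4 = 1/8).
r to a half first cousin = 1/16 (half first cousins share one grandparent — one path of length 4: r = (1/2)^4 = 1/16).
Summing one r·B term per recipient: 2·0.125·0.272 + 2·0.0625·0.35 = 0.11175.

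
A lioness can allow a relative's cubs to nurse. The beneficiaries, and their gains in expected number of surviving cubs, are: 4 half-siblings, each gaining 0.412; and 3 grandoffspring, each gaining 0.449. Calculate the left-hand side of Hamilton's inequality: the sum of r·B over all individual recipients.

0.74875

r to a half-sibling = 0.25 (half-sibs share one parent — one path of length 2: r = (1/2)^2 = 1/4).
r to a grandoffspring = 0.25 (two parent–offspring links: r = (1/2)^2 = 1/4).
Summing one r·B term per recipient: 4·0.25·0.412 + 3·0.25·0.449 = 0.74875.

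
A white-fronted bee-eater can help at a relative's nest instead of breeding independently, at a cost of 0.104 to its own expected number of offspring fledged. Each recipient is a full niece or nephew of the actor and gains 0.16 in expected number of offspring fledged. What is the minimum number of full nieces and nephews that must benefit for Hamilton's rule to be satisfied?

3

r to a full niece or nephew = 0.25 (full aunt/uncle↔niece/nephew: two paths of length 3 through the shared grandparent pair: r = 2·(1/2)^3 = 1/4).
Hamilton's rule: n·r·B > C  ⇒  n > C/(r·B) = 0.104/(0.25·0.16) = 2.6.
The smallest integer exceeding 2.6 is 3.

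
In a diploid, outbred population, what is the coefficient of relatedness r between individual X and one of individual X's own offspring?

Each parent–offspring link contributes a factor of 1/2, and independent paths through distinct common ancestors add.
One parent–offspring link: r = (1/2)^1 = 1/2.

0.5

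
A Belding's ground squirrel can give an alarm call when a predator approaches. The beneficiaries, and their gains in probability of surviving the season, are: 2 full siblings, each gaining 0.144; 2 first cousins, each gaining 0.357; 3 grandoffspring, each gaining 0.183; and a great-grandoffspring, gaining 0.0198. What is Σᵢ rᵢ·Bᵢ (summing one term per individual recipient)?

0.372975

r to a full sibling = 1/2 (full sibs share both parents — two paths of length 2: r = 2·(1/2)^2 = 1/2).
r to a first cousin = 0.125 (first cousins share one grandparent pair — two paths of length 4: r = 2·(1/2)^4 = 1/8).
r to a grandoffspring = 0.25 (two parent–offspring links: r = (1/2)^2 = 1/4).
r to a great-grandoffspring = 0.125 (three parent–offspring links: r = (1/2)^3 = 1/8).
Summing one r·B term per recipient: 2·0.5·0.144 + 2·0.125·0.357 + 3·0.25·0.183 + 1·0.125·0.0198 = 0.372975.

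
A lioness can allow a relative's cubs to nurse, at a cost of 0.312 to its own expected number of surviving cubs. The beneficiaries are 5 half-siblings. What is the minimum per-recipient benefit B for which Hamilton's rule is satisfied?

0.2496

r to a half-sibling = 0.25 (half-sibs share one parent — one path of length 2: r = (1/2)^2 = 1/4).
Hamilton's rule with n recipients of equal r: n·r·B > C, so B > C/(n·r) = 0.312/(5·0.25) = 0.2496.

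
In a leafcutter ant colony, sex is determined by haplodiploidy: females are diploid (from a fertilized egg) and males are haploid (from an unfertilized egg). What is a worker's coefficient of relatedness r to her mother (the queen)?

0.5

One meiotic link between diploid queen and diploid daughter: r = 1/2.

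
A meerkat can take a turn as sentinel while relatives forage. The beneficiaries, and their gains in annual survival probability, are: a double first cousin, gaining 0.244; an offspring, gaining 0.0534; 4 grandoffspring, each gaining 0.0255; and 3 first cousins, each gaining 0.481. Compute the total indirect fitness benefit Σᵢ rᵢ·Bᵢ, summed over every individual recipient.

0.293575

r to a double first cousin = 0.25 (double first cousins share both grandparent pairs — four paths of length 4: r = 4·(1/2)^4 = 1/4).
r to an offspring = 1/2 (one parent–offspring link: r = (1/2)^1 = 1/2).
r to a grandoffspring = 1/4 (two parent–offspring links: r = (1/2)^2 = 1/4).
r to a first cousin = 0.125 (first cousins share one grandparent pair — two paths of length 4: r = 2·(1/2)^4 = 1/8).
Summing one r·B term per recipient: 1·0.25·0.244 + 1·0.5·0.0534 + 4·0.25·0.0255 + 3·0.125·0.481 = 0.293575.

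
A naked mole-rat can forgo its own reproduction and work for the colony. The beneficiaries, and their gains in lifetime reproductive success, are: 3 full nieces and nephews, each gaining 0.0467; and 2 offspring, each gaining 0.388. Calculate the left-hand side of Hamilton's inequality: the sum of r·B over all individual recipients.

0.423025

r to a full niece or nephew = 0.25 (full aunt/uncle↔niece/nephew: two paths of length 3 through the shared grandparent pair: r = 2·(1/2)^3 = 1/4).
r to an offspring = 0.5 (one parent–offspring link: r = (1/2)^1 = 1/2).
Summing one r·B term per recipient: 3·0.25·0.0467 + 2·0.5·0.388 = 0.423025.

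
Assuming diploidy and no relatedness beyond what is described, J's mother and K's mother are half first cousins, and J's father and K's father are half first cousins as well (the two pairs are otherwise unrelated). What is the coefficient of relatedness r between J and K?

0.03125

Wright's path rule: contributions from independent ancestry routes add.
J and K are related in two ways: half second cousins through their mothers (r = 1/64) and half second cousins through their fathers (r = 1/64).
r = 1/64 + 1/64 = 1/32 = 0.03125.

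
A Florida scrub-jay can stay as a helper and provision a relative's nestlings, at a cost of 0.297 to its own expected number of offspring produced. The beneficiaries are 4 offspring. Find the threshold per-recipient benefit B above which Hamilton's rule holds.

0.1485

r to an offspring = 1/2 (one parent–offspring link: r = (1/2)^1 = 1/2).
Hamilton's rule with n recipients of equal r: n·r·B > C, so B > C/(n·r) = 0.297/(4·0.5) = 0.1485.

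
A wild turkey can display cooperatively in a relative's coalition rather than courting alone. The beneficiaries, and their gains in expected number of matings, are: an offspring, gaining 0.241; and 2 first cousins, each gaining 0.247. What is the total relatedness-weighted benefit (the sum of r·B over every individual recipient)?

r to an offspring = 0.5 (one parent–offspring link: r = (1/2)^1 = 1/2).
r to a first cousin = 1/8 (first cousins share one grandparent pair — two paths of length 4: r = 2·(1/2)^4 = 1/8).
Summing one r·B term per recipient: 1·0.5·0.241 + 2·0.125·0.247 = 0.18225.

0.18225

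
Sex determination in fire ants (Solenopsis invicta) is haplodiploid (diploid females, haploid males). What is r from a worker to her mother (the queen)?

One meiotic link between diploid queen and diploid daughter: r = 1/2.

0.5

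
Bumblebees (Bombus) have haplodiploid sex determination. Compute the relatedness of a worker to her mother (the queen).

0.5

One meiotic link between diploid queen and diploid daughter: r = 1/2.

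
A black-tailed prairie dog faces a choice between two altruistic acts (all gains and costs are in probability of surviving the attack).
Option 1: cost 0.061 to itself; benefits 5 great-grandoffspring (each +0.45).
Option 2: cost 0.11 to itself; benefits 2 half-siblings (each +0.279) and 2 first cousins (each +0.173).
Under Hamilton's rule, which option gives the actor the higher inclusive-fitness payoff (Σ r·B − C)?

Option 1

Option 1: r to a great-grandoffspring = 0.125.
Option 1: Σ r·B − C = (5·0.125·0.45) − 0.061 = 0.22025.
Option 2: r to a half-sibling = 0.25.
Option 2: r to a first cousin = 0.125.
Option 2: Σ r·B − C = (2·0.25·0.279 + 2·0.125·0.173) − 0.11 = 0.07275.
Option 1 has the higher net inclusive-fitness payoff.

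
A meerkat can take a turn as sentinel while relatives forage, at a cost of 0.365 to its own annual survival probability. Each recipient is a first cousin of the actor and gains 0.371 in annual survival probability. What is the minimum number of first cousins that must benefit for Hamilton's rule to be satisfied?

r to a first cousin = 0.125 (first cousins share one grandparent pair — two paths of length 4: r = 2·(1/2)^4 = 1/8).
Hamilton's rule: n·r·B > C  ⇒  n > C/(r·B) = 0.365/(0.125·0.371) = 7.871.
The smallest integer exceeding 7.871 is 8.

8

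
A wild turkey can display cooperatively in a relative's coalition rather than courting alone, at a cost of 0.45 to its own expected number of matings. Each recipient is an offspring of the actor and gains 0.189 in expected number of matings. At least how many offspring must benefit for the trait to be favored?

5

r to an offspring = 1/2 (one parent–offspring link: r = (1/2)^1 = 1/2).
Hamilton's rule: n·r·B > C  ⇒  n > C/(r·B) = 0.45/(0.5·0.189) = 4.762.
The smallest integer exceeding 4.762 is 5.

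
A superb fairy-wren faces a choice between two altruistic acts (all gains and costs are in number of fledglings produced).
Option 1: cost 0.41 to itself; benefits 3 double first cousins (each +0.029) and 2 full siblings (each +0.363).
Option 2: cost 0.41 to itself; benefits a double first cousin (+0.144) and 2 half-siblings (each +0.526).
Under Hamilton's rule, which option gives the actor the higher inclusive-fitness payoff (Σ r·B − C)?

Option 1

Option 1: r to a double first cousin = 0.25.
Option 1: r to a full sibling = 0.5.
Option 1: Σ r·B − C = (3·0.25·0.029 + 2·0.5·0.363) − 0.41 = -0.02525.
Option 2: r to a double first cousin = 0.25.
Option 2: r to a half-sibling = 0.25.
Option 2: Σ r·B − C = (1·0.25·0.144 + 2·0.25·0.526) − 0.41 = -0.111.
Option 1 has the higher net inclusive-fitness payoff.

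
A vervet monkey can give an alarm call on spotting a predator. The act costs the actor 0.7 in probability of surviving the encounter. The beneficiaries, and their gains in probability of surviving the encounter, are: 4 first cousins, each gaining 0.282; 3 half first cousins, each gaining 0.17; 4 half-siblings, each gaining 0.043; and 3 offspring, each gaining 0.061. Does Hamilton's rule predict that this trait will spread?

Hamilton's rule: the trait is favored when the sum of r·B over every recipient exceeds the actor's cost C.
r to a first cousin = 1/8 (first cousins share one grandparent pair — two paths of length 4: r = 2·(1/2)^4 = 1/8).
r to a half first cousin = 0.0625 (half first cousins share one grandparent — one path of length 4: r = (1/2)^4 = 1/16).
r to a half-sibling = 1/4 (half-sibs share one parent — one path of length 2: r = (1/2)^2 = 1/4).
r to an offspring = 0.5 (one parent–offspring link: r = (1/2)^1 = 1/2).
Summing one r·B term per recipient: 4·0.125·0.282 + 3·0.0625·0.17 + 4·0.25·0.043 + 3·0.5·0.061 = 0.307375.
0.307375 < 0.7: the indirect benefit is less than the cost.

No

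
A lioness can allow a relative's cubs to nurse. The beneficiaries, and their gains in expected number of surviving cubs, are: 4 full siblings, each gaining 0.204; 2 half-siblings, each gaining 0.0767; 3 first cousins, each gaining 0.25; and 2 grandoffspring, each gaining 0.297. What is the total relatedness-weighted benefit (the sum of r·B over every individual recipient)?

r to a full sibling = 1/2 (full sibs share both parents — two paths of length 2: r = 2·(1/2)^2 = 1/2).
r to a half-sibling = 1/4 (half-sibs share one parent — one path of length 2: r = (1/2)^2 = 1/4).
r to a first cousin = 0.125 (first cousins share one grandparent pair — two paths of length 4: r = 2·(1/2)^4 = 1/8).
r to a grandoffspring = 1/4 (two parent–offspring links: r = (1/2)^2 = 1/4).
Summing one r·B term per recipient: 4·0.5·0.204 + 2·0.25·0.0767 + 3·0.125·0.25 + 2·0.25·0.297 = 0.6886.

0.6886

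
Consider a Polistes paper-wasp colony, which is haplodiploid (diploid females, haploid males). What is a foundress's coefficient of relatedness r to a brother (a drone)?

Her haploid brother carries none of their father's genes and a random half of their mother's genome; that half matches the maternal half of her own genome with probability 1/2: r = 1/2 · 1/2 = 1/4.

0.25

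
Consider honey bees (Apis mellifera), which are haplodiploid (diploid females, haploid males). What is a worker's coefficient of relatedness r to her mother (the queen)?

0.5

One meiotic link between diploid queen and diploid daughter: r = 1/2.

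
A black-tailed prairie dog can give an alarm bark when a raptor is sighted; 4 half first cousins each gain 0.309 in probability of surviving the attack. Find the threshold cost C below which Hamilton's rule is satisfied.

r to a half first cousin = 0.0625 (half first cousins share one grandparent — one path of length 4: r = (1/2)^4 = 1/16).
Hamilton's rule: n·r·B > C, so the trait is favored while C < n·r·B = 4·0.0625·0.309 = 0.07725.

0.07725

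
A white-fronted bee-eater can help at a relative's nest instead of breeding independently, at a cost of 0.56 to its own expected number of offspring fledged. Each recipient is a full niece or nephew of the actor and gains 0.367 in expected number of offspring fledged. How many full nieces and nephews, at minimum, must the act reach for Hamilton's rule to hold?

7

r to a full niece or nephew = 0.25 (full aunt/uncle↔niece/nephew: two paths of length 3 through the shared grandparent pair: r = 2·(1/2)^3 = 1/4).
Hamilton's rule: n·r·B > C  ⇒  n > C/(r·B) = 0.56/(0.25·0.367) = 6.104.
The smallest integer exceeding 6.104 is 7.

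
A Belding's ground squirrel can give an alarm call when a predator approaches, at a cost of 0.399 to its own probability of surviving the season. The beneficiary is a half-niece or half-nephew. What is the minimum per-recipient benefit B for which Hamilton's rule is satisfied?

r to a half-niece or half-nephew = 0.125 (half-aunt/uncle↔niece/nephew: one path of length 3: r = (1/2)^3 = 1/8).
Hamilton's rule with n recipients of equal r: n·r·B > C, so B > C/(n·r) = 0.399/(1·0.125) = 3.192.

3.192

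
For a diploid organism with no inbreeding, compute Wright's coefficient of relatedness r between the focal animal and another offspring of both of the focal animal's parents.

0.5

Each parent–offspring link contributes a factor of 1/2, and independent paths through distinct common ancestors add.
Full sibs share both parents — two paths of length 2: r = 2·(1/2)^2 = 1/2.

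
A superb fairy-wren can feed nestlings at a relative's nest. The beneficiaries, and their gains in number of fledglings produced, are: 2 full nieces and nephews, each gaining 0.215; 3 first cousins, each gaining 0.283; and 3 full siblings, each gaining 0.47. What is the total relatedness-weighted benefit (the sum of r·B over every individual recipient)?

0.918625

r to a full niece or nephew = 1/4 (full aunt/uncle↔niece/nephew: two paths of length 3 through the shared grandparent pair: r = 2·(1/2)^3 = 1/4).
r to a first cousin = 1/8 (first cousins share one grandparent pair — two paths of length 4: r = 2·(1/2)^4 = 1/8).
r to a full sibling = 1/2 (full sibs share both parents — two paths of length 2: r = 2·(1/2)^2 = 1/2).
Summing one r·B term per recipient: 2·0.25·0.215 + 3·0.125·0.283 + 3·0.5·0.47 = 0.918625.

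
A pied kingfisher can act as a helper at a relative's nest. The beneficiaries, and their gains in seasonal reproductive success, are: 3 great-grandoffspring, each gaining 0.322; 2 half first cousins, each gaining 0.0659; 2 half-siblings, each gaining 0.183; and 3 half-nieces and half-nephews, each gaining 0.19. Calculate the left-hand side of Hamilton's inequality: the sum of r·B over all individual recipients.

r to a great-grandoffspring = 1/8 (three parent–offspring links: r = (1/2)^3 = 1/8).
r to a half first cousin = 1/16 (half first cousins share one grandparent — one path of length 4: r = (1/2)^4 = 1/16).
r to a half-sibling = 0.25 (half-sibs share one parent — one path of length 2: r = (1/2)^2 = 1/4).
r to a half-niece or half-nephew = 1/8 (half-aunt/uncle↔niece/nephew: one path of length 3: r = (1/2)^3 = 1/8).
Summing one r·B term per recipient: 3·0.125·0.322 + 2·0.0625·0.0659 + 2·0.25·0.183 + 3·0.125·0.19 = 0.2917375.

0.2917375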